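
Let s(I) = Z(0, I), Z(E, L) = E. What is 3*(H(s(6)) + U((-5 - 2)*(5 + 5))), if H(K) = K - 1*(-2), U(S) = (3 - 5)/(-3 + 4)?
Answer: 0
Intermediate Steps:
U(S) = -2 (U(S) = -2/1 = -2*1 = -2)
s(I) = 0
H(K) = 2 + K (H(K) = K + 2 = 2 + K)
3*(H(s(6)) + U((-5 - 2)*(5 + 5))) = 3*((2 + 0) - 2) = 3*(2 - 2) = 3*0 = 0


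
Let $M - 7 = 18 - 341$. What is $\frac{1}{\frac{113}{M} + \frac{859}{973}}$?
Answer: $\frac{307468}{161495} \approx 1.9039$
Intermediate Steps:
$M = -316$ ($M = 7 + \left(18 - 341\right) = 7 - 323 = -316$)
$\frac{1}{\frac{113}{M} + \frac{859}{973}} = \frac{1}{\frac{113}{-316} + \frac{859}{973}} = \frac{1}{113 \left(- \frac{1}{316}\right) + 859 \cdot \frac{1}{973}} = \frac{1}{- \frac{113}{316} + \frac{859}{973}} = \frac{1}{\frac{161495}{307468}} = \frac{307468}{161495}$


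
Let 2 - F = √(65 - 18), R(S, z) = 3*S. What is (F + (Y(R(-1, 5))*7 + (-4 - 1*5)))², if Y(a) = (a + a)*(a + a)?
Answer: (245 - √47)² ≈ 56713.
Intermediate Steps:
Y(a) = 4*a² (Y(a) = (2*a)*(2*a) = 4*a²)
F = 2 - √47 (F = 2 - √(65 - 18) = 2 - √47 ≈ -4.8557)
(F + (Y(R(-1, 5))*7 + (-4 - 1*5)))² = ((2 - √47) + ((4*(3*(-1))²)*7 + (-4 - 1*5)))² = ((2 - √47) + ((4*(-3)²)*7 + (-4 - 5)))² = ((2 - √47) + ((4*9)*7 - 9))² = ((2 - √47) + (36*7 - 9))² = ((2 - √47) + (252 - 9))² = ((2 - √47) + 243)² = (245 - √47)²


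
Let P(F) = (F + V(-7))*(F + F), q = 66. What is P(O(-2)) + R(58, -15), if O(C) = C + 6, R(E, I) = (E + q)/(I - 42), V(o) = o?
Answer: -1492/57 ≈ -26.175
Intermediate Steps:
R(E, I) = (66 + E)/(-42 + I) (R(E, I) = (E + 66)/(I - 42) = (66 + E)/(-42 + I))
O(C) = 6 + C
P(F) = 2*F*(-7 + F) (P(F) = (F - 7)*(F + F) = (-7 + F)*(2*F) = 2*F*(-7 + F))
P(O(-2)) + R(58, -15) = 2*(6 - 2)*(-7 + (6 - 2)) + (66 + 58)/(-42 - 15) = 2*4*(-7 + 4) + 124/(-57) = 2*4*(-3) - 1/57*124 = -24 - 124/57 = -1492/57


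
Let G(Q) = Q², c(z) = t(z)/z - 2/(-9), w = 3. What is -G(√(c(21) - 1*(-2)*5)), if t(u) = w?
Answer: -653/63 ≈ -10.365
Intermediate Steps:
t(u) = 3
c(z) = 2/9 + 3/z (c(z) = 3/z - 2/(-9) = 3/z - 2*(-⅑) = 3/z + 2/9 = 2/9 + 3/z)
-G(√(c(21) - 1*(-2)*5)) = -(√((2/9 + 3/21) - 1*(-2)*5))² = -(√((2/9 + 3*(1/21)) + 2*5))² = -(√((2/9 + ⅐) + 10))² = -(√(23/63 + 10))² = -(√(653/63))² = -(√4571/21)² = -1*653/63 = -653/63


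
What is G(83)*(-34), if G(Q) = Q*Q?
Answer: -234226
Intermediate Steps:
G(Q) = Q**2
G(83)*(-34) = 83**2*(-34) = 6889*(-34) = -234226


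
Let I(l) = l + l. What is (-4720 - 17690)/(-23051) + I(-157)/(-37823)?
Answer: 854851444/871857973 ≈ 0.98049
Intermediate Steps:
I(l) = 2*l
(-4720 - 17690)/(-23051) + I(-157)/(-37823) = (-4720 - 17690)/(-23051) + (2*(-157))/(-37823) = -22410*(-1/23051) - 314*(-1/37823) = 22410/23051 + 314/37823 = 854851444/871857973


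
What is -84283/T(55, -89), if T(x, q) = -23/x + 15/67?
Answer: 310582855/716 ≈ 4.3378e+5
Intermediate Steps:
T(x, q) = 15/67 - 23/x (T(x, q) = -23/x + 15*(1/67) = -23/x + 15/67 = 15/67 - 23/x)
-84283/T(55, -89) = -84283/(15/67 - 23/55) = -84283/(-716/3685) = -84283*(-3685/716) = 310582855/716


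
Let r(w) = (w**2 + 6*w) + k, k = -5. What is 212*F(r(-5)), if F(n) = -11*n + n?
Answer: 21200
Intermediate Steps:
r(w) = -5 + w**2 + 6*w (r(w) = (w**2 + 6*w) - 5 = -5 + w**2 + 6*w)
F(n) = -10*n
212*F(r(-5)) = 212*(-10*(-5 + (-5)**2 + 6*(-5))) = 212*(-10*(-5 + 25 - 30)) = 212*(-10*(-10)) = 212*100 = 21200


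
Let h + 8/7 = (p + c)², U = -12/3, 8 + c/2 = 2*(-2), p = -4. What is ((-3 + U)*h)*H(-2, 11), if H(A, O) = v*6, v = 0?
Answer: 0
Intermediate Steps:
c = -24 (c = -16 + 2*(2*(-2)) = -16 + 2*(-4) = -16 - 8 = -24)
H(A, O) = 0 (H(A, O) = 0*6 = 0)
U = -4 (U = -12*⅓ = -4)
h = 5480/7 (h = -8/7 + (-4 - 24)² = -8/7 + (-28)² = -8/7 + 784 = 5480/7 ≈ 782.86)
((-3 + U)*h)*H(-2, 11) = ((-3 - 4)*(5480/7))*0 = -7*5480/7*0 = -5480*0 = 0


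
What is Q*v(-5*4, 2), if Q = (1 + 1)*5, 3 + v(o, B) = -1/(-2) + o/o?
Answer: -15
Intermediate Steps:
v(o, B) = -3/2 (v(o, B) = -3 + (-1/(-2) + o/o) = -3 + (-1*(-1/2) + 1) = -3 + (1/2 + 1) = -3 + 3/2 = -3/2)
Q = 10 (Q = 2*5 = 10)
Q*v(-5*4, 2) = 10*(-3/2) = -15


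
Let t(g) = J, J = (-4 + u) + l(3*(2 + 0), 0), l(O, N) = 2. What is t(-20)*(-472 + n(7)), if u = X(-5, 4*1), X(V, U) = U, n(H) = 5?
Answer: -934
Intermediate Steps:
u = 4 (u = 4*1 = 4)
J = 2 (J = (-4 + 4) + 2 = 0 + 2 = 2)
t(g) = 2
t(-20)*(-472 + n(7)) = 2*(-472 + 5) = 2*(-467) = -934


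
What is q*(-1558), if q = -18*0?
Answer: 0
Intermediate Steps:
q = 0
q*(-1558) = 0*(-1558) = 0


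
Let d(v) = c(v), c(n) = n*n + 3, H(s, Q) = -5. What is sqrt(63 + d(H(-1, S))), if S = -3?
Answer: sqrt(91) ≈ 9.5394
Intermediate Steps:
c(n) = 3 + n**2 (c(n) = n**2 + 3 = 3 + n**2)
d(v) = 3 + v**2
sqrt(63 + d(H(-1, S))) = sqrt(63 + (3 + (-5)**2)) = sqrt(63 + (3 + 25)) = sqrt(63 + 28) = sqrt(91)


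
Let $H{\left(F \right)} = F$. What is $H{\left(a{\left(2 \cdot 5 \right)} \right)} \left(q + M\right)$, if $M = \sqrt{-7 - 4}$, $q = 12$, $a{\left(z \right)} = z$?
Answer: $120 + 10 i \sqrt{11} \approx 120.0 + 33.166 i$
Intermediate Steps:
$M = i \sqrt{11}$ ($M = \sqrt{-11} = i \sqrt{11} \approx 3.3166 i$)
$H{\left(a{\left(2 \cdot 5 \right)} \right)} \left(q + M\right) = 2 \cdot 5 \left(12 + i \sqrt{11}\right) = 10 \left(12 + i \sqrt{11}\right) = 120 + 10 i \sqrt{11}$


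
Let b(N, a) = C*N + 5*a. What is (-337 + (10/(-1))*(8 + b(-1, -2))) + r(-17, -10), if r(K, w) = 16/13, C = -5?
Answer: -4755/13 ≈ -365.77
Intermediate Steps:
r(K, w) = 16/13 (r(K, w) = 16*(1/13) = 16/13)
b(N, a) = -5*N + 5*a
(-337 + (10/(-1))*(8 + b(-1, -2))) + r(-17, -10) = (-337 + (10/(-1))*(8 + (-5*(-1) + 5*(-2)))) + 16/13 = (-337 + (10*(-1))*(8 + (5 - 10))) + 16/13 = (-337 - 10*(8 - 5)) + 16/13 = (-337 - 10*3) + 16/13 = (-337 - 30) + 16/13 = -367 + 16/13 = -4755/13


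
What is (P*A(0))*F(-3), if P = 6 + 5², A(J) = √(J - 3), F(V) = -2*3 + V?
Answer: -279*I*√3 ≈ -483.24*I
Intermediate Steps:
F(V) = -6 + V
A(J) = √(-3 + J)
P = 31 (P = 6 + 25 = 31)
(P*A(0))*F(-3) = (31*√(-3 + 0))*(-6 - 3) = (31*√(-3))*(-9) = (31*(I*√3))*(-9) = (31*I*√3)*(-9) = -279*I*√3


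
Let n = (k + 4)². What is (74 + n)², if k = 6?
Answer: 30276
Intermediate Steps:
n = 100 (n = (6 + 4)² = 10² = 100)
(74 + n)² = (74 + 100)² = 174² = 30276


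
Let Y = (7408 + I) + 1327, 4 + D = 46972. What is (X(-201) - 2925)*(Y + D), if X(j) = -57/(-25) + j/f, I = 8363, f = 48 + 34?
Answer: -192089119833/1025 ≈ -1.8740e+8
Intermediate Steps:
f = 82
X(j) = 57/25 + j/82 (X(j) = -57/(-25) + j/82 = -57*(-1/25) + j*(1/82) = 57/25 + j/82)
D = 46968 (D = -4 + 46972 = 46968)
Y = 17098 (Y = (7408 + 8363) + 1327 = 15771 + 1327 = 17098)
(X(-201) - 2925)*(Y + D) = ((57/25 + (1/82)*(-201)) - 2925)*(17098 + 46968) = ((57/25 - 201/82) - 2925)*64066 = (-351/2050 - 2925)*64066 = -5996601/2050*64066 = -192089119833/1025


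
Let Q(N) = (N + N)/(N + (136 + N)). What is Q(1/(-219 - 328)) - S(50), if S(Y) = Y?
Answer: -1859751/37195 ≈ -50.000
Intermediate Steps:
Q(N) = 2*N/(136 + 2*N) (Q(N) = (2*N)/(136 + 2*N) = 2*N/(136 + 2*N))
Q(1/(-219 - 328)) - S(50) = 1/((-219 - 328)*(68 + 1/(-219 - 328))) - 1*50 = 1/((-547)*(68 + 1/(-547))) - 50 = -1/(547*(68 - 1/547)) - 50 = -1/(547*37195/547) - 50 = -1/547*547/37195 - 50 = -1/37195 - 50 = -1859751/37195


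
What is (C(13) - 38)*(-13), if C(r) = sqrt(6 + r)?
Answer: 494 - 13*sqrt(19) ≈ 437.33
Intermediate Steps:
(C(13) - 38)*(-13) = (sqrt(6 + 13) - 38)*(-13) = (sqrt(19) - 38)*(-13) = (-38 + sqrt(19))*(-13) = 494 - 13*sqrt(19)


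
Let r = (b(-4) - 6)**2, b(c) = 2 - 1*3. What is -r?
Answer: -49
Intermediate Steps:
b(c) = -1 (b(c) = 2 - 3 = -1)
r = 49 (r = (-1 - 6)**2 = (-7)**2 = 49)
-r = -1*49 = -49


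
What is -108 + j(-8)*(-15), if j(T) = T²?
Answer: -1068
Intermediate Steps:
-108 + j(-8)*(-15) = -108 + (-8)²*(-15) = -108 + 64*(-15) = -108 - 960 = -1068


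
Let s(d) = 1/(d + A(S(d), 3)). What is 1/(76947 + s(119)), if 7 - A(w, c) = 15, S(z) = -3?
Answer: 111/8541118 ≈ 1.2996e-5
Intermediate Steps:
A(w, c) = -8 (A(w, c) = 7 - 1*15 = 7 - 15 = -8)
s(d) = 1/(-8 + d) (s(d) = 1/(d - 8) = 1/(-8 + d))
1/(76947 + s(119)) = 1/(76947 + 1/(-8 + 119)) = 1/(76947 + 1/111) = 1/(8541118/111) = 111/8541118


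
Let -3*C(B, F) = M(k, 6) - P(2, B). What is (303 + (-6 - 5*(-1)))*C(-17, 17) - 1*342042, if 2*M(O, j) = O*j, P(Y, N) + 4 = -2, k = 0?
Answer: -342646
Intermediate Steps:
P(Y, N) = -6 (P(Y, N) = -4 - 2 = -6)
M(O, j) = O*j/2 (M(O, j) = (O*j)/2 = O*j/2)
C(B, F) = -2 (C(B, F) = -((1/2)*0*6 - 1*(-6))/3 = -(0 + 6)/3 = -1/3*6 = -2)
(303 + (-6 - 5*(-1)))*C(-17, 17) - 1*342042 = (303 + (-6 - 5*(-1)))*(-2) - 1*342042 = (303 + (-6 + 5))*(-2) - 342042 = (303 - 1)*(-2) - 342042 = 302*(-2) - 342042 = -604 - 342042 = -342646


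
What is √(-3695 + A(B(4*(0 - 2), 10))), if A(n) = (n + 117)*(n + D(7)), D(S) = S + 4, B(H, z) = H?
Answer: 2*I*√842 ≈ 58.034*I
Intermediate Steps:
D(S) = 4 + S
A(n) = (11 + n)*(117 + n) (A(n) = (n + 117)*(n + (4 + 7)) = (117 + n)*(n + 11) = (117 + n)*(11 + n) = (11 + n)*(117 + n))
√(-3695 + A(B(4*(0 - 2), 10))) = √(-3695 + (1287 + (4*(0 - 2))² + 128*(4*(0 - 2)))) = √(-3695 + (1287 + (4*(-2))² + 128*(4*(-2)))) = √(-3695 + (1287 + (-8)² + 128*(-8))) = √(-3695 + (1287 + 64 - 1024)) = √(-3695 + 327) = √(-3368) = 2*I*√842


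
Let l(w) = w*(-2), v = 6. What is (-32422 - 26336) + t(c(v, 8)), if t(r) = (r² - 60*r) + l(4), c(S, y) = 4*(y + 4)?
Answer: -59342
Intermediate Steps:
l(w) = -2*w
c(S, y) = 16 + 4*y (c(S, y) = 4*(4 + y) = 16 + 4*y)
t(r) = -8 + r² - 60*r (t(r) = (r² - 60*r) - 2*4 = (r² - 60*r) - 8 = -8 + r² - 60*r)
(-32422 - 26336) + t(c(v, 8)) = (-32422 - 26336) + (-8 + (16 + 4*8)² - 60*(16 + 4*8)) = -58758 + (-8 + (16 + 32)² - 60*(16 + 32)) = -58758 + (-8 + 48² - 60*48) = -58758 + (-8 + 2304 - 2880) = -58758 - 584 = -59342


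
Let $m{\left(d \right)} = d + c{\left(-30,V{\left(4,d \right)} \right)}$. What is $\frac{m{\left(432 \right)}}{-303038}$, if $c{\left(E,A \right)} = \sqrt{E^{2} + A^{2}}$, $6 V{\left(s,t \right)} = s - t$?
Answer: $- \frac{216}{151519} - \frac{\sqrt{13474}}{454557} \approx -0.0016809$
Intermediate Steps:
$V{\left(s,t \right)} = - \frac{t}{6} + \frac{s}{6}$ ($V{\left(s,t \right)} = \frac{s - t}{6} = - \frac{t}{6} + \frac{s}{6}$)
$c{\left(E,A \right)} = \sqrt{A^{2} + E^{2}}$
$m{\left(d \right)} = d + \sqrt{900 + \left(\frac{2}{3} - \frac{d}{6}\right)^{2}}$ ($m{\left(d \right)} = d + \sqrt{\left(- \frac{d}{6} + \frac{1}{6} \cdot 4\right)^{2} + \left(-30\right)^{2}} = d + \sqrt{\left(- \frac{d}{6} + \frac{2}{3}\right)^{2} + 900} = d + \sqrt{\left(\frac{2}{3} - \frac{d}{6}\right)^{2} + 900} = d + \sqrt{900 + \left(\frac{2}{3} - \frac{d}{6}\right)^{2}}$)
$\frac{m{\left(432 \right)}}{-303038} = \frac{432 + \frac{\sqrt{32400 + \left(-4 + 432\right)^{2}}}{6}}{-303038} = \left(432 + \frac{\sqrt{32400 + 428^{2}}}{6}\right) \left(- \frac{1}{303038}\right) = \left(432 + \frac{\sqrt{32400 + 183184}}{6}\right) \left(- \frac{1}{303038}\right) = \left(432 + \frac{\sqrt{215584}}{6}\right) \left(- \frac{1}{303038}\right) = \left(432 + \frac{4 \sqrt{13474}}{6}\right) \left(- \frac{1}{303038}\right) = \left(432 + \frac{2 \sqrt{13474}}{3}\right) \left(- \frac{1}{303038}\right) = - \frac{216}{151519} - \frac{\sqrt{13474}}{454557}$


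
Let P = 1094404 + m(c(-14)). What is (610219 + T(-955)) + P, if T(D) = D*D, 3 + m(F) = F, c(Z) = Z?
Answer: 2616631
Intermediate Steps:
m(F) = -3 + F
T(D) = D²
P = 1094387 (P = 1094404 + (-3 - 14) = 1094404 - 17 = 1094387)
(610219 + T(-955)) + P = (610219 + (-955)²) + 1094387 = (610219 + 912025) + 1094387 = 1522244 + 1094387 = 2616631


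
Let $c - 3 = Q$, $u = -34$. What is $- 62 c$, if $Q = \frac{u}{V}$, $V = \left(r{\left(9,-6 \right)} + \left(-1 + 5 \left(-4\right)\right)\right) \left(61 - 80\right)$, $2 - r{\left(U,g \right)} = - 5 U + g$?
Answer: $- \frac{28799}{152} \approx -189.47$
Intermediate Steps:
$r{\left(U,g \right)} = 2 - g + 5 U$ ($r{\left(U,g \right)} = 2 - \left(- 5 U + g\right) = 2 - \left(g - 5 U\right) = 2 + \left(- g + 5 U\right) = 2 - g + 5 U$)
$V = -608$ ($V = \left(\left(2 - -6 + 5 \cdot 9\right) + \left(-1 + 5 \left(-4\right)\right)\right) \left(61 - 80\right) = \left(\left(2 + 6 + 45\right) - 21\right) \left(-19\right) = \left(53 - 21\right) \left(-19\right) = 32 \left(-19\right) = -608$)
$Q = \frac{17}{304}$ ($Q = - \frac{34}{-608} = \left(-34\right) \left(- \frac{1}{608}\right) = \frac{17}{304} \approx 0.055921$)
$c = \frac{929}{304}$ ($c = 3 + \frac{17}{304} = \frac{929}{304} \approx 3.0559$)
$- 62 c = \left(-62\right) \frac{929}{304} = - \frac{28799}{152}$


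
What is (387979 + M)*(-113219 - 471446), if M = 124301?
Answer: -299512186200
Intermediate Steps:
(387979 + M)*(-113219 - 471446) = (387979 + 124301)*(-113219 - 471446) = 512280*(-584665) = -299512186200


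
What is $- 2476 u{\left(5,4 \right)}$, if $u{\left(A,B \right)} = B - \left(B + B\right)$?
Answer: $9904$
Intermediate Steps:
$u{\left(A,B \right)} = - B$ ($u{\left(A,B \right)} = B - 2 B = - B$)
$- 2476 u{\left(5,4 \right)} = - 2476 \left(\left(-1\right) 4\right) = \left(-2476\right) \left(-4\right) = 9904$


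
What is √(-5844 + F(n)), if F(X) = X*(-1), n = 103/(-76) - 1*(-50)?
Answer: I*√8508979/38 ≈ 76.764*I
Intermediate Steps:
n = 3697/76 (n = 103*(-1/76) + 50 = -103/76 + 50 = 3697/76 ≈ 48.645)
F(X) = -X
√(-5844 + F(n)) = √(-5844 - 1*3697/76) = √(-5844 - 3697/76) = √(-447841/76) = I*√8508979/38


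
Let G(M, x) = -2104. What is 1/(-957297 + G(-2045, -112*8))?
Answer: -1/959401 ≈ -1.0423e-6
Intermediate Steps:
1/(-957297 + G(-2045, -112*8)) = 1/(-957297 - 2104) = 1/(-959401) = -1/959401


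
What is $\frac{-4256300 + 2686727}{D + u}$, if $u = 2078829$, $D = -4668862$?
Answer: $\frac{1569573}{2590033} \approx 0.606$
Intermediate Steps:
$\frac{-4256300 + 2686727}{D + u} = \frac{-4256300 + 2686727}{-4668862 + 2078829} = - \frac{1569573}{-2590033} = \left(-1569573\right) \left(- \frac{1}{2590033}\right) = \frac{1569573}{2590033}$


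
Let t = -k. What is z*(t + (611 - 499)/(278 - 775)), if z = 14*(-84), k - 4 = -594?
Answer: -49243824/71 ≈ -6.9358e+5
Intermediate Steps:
k = -590 (k = 4 - 594 = -590)
z = -1176
t = 590 (t = -1*(-590) = 590)
z*(t + (611 - 499)/(278 - 775)) = -1176*(590 + (611 - 499)/(278 - 775)) = -1176*(590 + 112/(-497)) = -1176*(590 + 112*(-1/497)) = -1176*(590 - 16/71) = -1176*41874/71 = -49243824/71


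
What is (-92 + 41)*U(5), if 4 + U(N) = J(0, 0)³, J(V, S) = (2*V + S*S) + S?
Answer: 204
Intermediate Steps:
J(V, S) = S + S² + 2*V (J(V, S) = (2*V + S²) + S = (S² + 2*V) + S = S + S² + 2*V)
U(N) = -4 (U(N) = -4 + (0 + 0² + 2*0)³ = -4 + (0 + 0 + 0)³ = -4 + 0³ = -4 + 0 = -4)
(-92 + 41)*U(5) = (-92 + 41)*(-4) = -51*(-4) = 204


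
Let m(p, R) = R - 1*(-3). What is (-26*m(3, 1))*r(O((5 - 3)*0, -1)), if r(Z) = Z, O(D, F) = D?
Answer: 0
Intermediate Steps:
m(p, R) = 3 + R (m(p, R) = R + 3 = 3 + R)
(-26*m(3, 1))*r(O((5 - 3)*0, -1)) = (-26*(3 + 1))*((5 - 3)*0) = (-26*4)*(2*0) = -104*0 = 0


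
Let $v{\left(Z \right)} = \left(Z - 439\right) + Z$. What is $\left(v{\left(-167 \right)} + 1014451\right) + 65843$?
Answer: $1079521$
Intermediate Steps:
$v{\left(Z \right)} = -439 + 2 Z$ ($v{\left(Z \right)} = \left(-439 + Z\right) + Z = -439 + 2 Z$)
$\left(v{\left(-167 \right)} + 1014451\right) + 65843 = \left(\left(-439 + 2 \left(-167\right)\right) + 1014451\right) + 65843 = \left(\left(-439 - 334\right) + 1014451\right) + 65843 = \left(-773 + 1014451\right) + 65843 = 1013678 + 65843 = 1079521$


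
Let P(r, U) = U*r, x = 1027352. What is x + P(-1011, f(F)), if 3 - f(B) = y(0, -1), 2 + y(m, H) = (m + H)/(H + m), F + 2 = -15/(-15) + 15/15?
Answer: 1023308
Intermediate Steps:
F = 0 (F = -2 + (-15/(-15) + 15/15) = -2 + (-15*(-1/15) + 15*(1/15)) = -2 + (1 + 1) = -2 + 2 = 0)
y(m, H) = -1 (y(m, H) = -2 + (m + H)/(H + m) = -2 + (H + m)/(H + m) = -2 + 1 = -1)
f(B) = 4 (f(B) = 3 - 1*(-1) = 3 + 1 = 4)
x + P(-1011, f(F)) = 1027352 + 4*(-1011) = 1027352 - 4044 = 1023308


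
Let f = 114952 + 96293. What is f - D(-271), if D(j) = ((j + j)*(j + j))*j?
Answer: 79821289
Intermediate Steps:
f = 211245
D(j) = 4*j³ (D(j) = ((2*j)*(2*j))*j = (4*j²)*j = 4*j³)
f - D(-271) = 211245 - 4*(-271)³ = 211245 - 4*(-19902511) = 211245 - 1*(-79610044) = 211245 + 79610044 = 79821289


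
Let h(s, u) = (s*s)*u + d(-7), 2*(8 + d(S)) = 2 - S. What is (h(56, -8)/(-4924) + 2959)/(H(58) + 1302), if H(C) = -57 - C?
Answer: 29190415/11689576 ≈ 2.4971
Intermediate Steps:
d(S) = -7 - S/2 (d(S) = -8 + (2 - S)/2 = -8 + (1 - S/2) = -7 - S/2)
h(s, u) = -7/2 + u*s**2 (h(s, u) = (s*s)*u + (-7 - 1/2*(-7)) = s**2*u + (-7 + 7/2) = u*s**2 - 7/2 = -7/2 + u*s**2)
(h(56, -8)/(-4924) + 2959)/(H(58) + 1302) = ((-7/2 - 8*56**2)/(-4924) + 2959)/((-57 - 1*58) + 1302) = ((-7/2 - 8*3136)*(-1/4924) + 2959)/((-57 - 58) + 1302) = ((-7/2 - 25088)*(-1/4924) + 2959)/(-115 + 1302) = (-50183/2*(-1/4924) + 2959)/1187 = (50183/9848 + 2959)*(1/1187) = (29190415/9848)*(1/1187) = 29190415/11689576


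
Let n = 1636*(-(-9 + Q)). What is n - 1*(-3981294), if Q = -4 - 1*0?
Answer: 4002562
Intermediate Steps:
Q = -4 (Q = -4 + 0 = -4)
n = 21268 (n = 1636*(-(-9 - 4)) = 1636*(-1*(-13)) = 1636*13 = 21268)
n - 1*(-3981294) = 21268 - 1*(-3981294) = 21268 + 3981294 = 4002562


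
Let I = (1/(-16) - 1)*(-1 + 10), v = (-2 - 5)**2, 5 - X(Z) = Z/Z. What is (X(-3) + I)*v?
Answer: -4361/16 ≈ -272.56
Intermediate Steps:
X(Z) = 4 (X(Z) = 5 - Z/Z = 5 - 1*1 = 5 - 1 = 4)
v = 49 (v = (-7)**2 = 49)
I = -153/16 (I = (1*(-1/16) - 1)*9 = (-1/16 - 1)*9 = -17/16*9 = -153/16 ≈ -9.5625)
(X(-3) + I)*v = (4 - 153/16)*49 = -89/16*49 = -4361/16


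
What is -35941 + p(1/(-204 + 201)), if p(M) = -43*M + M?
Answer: -35927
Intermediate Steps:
p(M) = -42*M
-35941 + p(1/(-204 + 201)) = -35941 - 42/(-204 + 201) = -35941 - 42/(-3) = -35941 - 42*(-1/3) = -35941 + 14 = -35927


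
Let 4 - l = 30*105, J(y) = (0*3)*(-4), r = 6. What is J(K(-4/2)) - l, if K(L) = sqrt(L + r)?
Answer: 3146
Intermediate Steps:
K(L) = sqrt(6 + L) (K(L) = sqrt(L + 6) = sqrt(6 + L))
J(y) = 0 (J(y) = 0*(-4) = 0)
l = -3146 (l = 4 - 30*105 = 4 - 1*3150 = 4 - 3150 = -3146)
J(K(-4/2)) - l = 0 - 1*(-3146) = 0 + 3146 = 3146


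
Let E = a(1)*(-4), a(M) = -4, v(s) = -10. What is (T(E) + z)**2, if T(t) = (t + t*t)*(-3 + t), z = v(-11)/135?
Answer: 9114520900/729 ≈ 1.2503e+7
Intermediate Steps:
z = -2/27 (z = -10/135 = -10*1/135 = -2/27 ≈ -0.074074)
E = 16 (E = -4*(-4) = 16)
T(t) = (-3 + t)*(t + t**2) (T(t) = (t + t**2)*(-3 + t) = (-3 + t)*(t + t**2))
(T(E) + z)**2 = (16*(-3 + 16**2 - 2*16) - 2/27)**2 = (16*(-3 + 256 - 32) - 2/27)**2 = (16*221 - 2/27)**2 = (3536 - 2/27)**2 = (95470/27)**2 = 9114520900/729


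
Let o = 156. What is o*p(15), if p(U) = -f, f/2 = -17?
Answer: 5304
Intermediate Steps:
f = -34 (f = 2*(-17) = -34)
p(U) = 34 (p(U) = -1*(-34) = 34)
o*p(15) = 156*34 = 5304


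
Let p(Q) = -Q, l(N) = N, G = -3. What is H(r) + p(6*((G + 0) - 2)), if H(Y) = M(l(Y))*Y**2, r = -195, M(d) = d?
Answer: -7414845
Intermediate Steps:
H(Y) = Y**3 (H(Y) = Y*Y**2 = Y**3)
H(r) + p(6*((G + 0) - 2)) = (-195)**3 - 6*((-3 + 0) - 2) = -7414875 - 6*(-3 - 2) = -7414875 - 6*(-5) = -7414875 - 1*(-30) = -7414875 + 30 = -7414845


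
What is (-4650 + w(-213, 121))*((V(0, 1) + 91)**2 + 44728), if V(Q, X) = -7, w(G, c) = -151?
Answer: -248614984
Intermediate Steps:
(-4650 + w(-213, 121))*((V(0, 1) + 91)**2 + 44728) = (-4650 - 151)*((-7 + 91)**2 + 44728) = -4801*(84**2 + 44728) = -4801*(7056 + 44728) = -4801*51784 = -248614984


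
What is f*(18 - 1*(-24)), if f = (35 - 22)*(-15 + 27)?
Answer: 6552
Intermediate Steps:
f = 156 (f = 13*12 = 156)
f*(18 - 1*(-24)) = 156*(18 - 1*(-24)) = 156*(18 + 24) = 156*42 = 6552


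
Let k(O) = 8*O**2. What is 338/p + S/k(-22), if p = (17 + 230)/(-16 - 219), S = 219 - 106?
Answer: -23655773/73568 ≈ -321.55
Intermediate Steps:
S = 113
p = -247/235 (p = 247/(-235) = 247*(-1/235) = -247/235 ≈ -1.0511)
338/p + S/k(-22) = 338/(-247/235) + 113/((8*(-22)**2)) = 338*(-235/247) + 113/((8*484)) = -6110/19 + 113/3872 = -23655773/73568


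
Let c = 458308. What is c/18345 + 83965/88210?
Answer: 8393537321/323642490 ≈ 25.935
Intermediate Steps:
c/18345 + 83965/88210 = 458308/18345 + 83965/88210 = 458308*(1/18345) + 83965*(1/88210) = 458308/18345 + 16793/17642 = 8393537321/323642490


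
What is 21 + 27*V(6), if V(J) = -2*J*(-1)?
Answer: 345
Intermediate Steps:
V(J) = 2*J
21 + 27*V(6) = 21 + 27*(2*6) = 21 + 27*12 = 21 + 324 = 345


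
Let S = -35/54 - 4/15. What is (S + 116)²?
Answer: 965531329/72900 ≈ 13245.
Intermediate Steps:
S = -247/270 (S = -35*1/54 - 4*1/15 = -35/54 - 4/15 = -247/270 ≈ -0.91481)
(S + 116)² = (-247/270 + 116)² = (31073/270)² = 965531329/72900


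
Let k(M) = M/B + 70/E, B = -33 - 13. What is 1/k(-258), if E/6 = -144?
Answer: 9936/54923 ≈ 0.18091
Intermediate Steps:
E = -864 (E = 6*(-144) = -864)
B = -46
k(M) = -35/432 - M/46 (k(M) = M/(-46) + 70/(-864) = M*(-1/46) + 70*(-1/864) = -M/46 - 35/432 = -35/432 - M/46)
1/k(-258) = 1/(-35/432 - 1/46*(-258)) = 1/(-35/432 + 129/23) = 1/(54923/9936) = 9936/54923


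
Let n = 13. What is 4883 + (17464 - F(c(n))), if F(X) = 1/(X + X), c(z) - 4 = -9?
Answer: 223471/10 ≈ 22347.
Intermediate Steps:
c(z) = -5 (c(z) = 4 - 9 = -5)
F(X) = 1/(2*X)
4883 + (17464 - F(c(n))) = 4883 + (17464 - 1/(2*(-5))) = 4883 + (17464 - (-1)/(2*5)) = 4883 + (17464 - 1*(-⅒)) = 4883 + (17464 + ⅒) = 4883 + 174641/10 = 223471/10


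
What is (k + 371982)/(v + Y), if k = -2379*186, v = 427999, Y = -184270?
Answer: -23504/81243 ≈ -0.28930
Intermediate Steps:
k = -442494
(k + 371982)/(v + Y) = (-442494 + 371982)/(427999 - 184270) = -70512/243729 = -70512*1/243729 = -23504/81243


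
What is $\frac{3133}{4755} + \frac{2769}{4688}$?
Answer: $\frac{27854099}{22291440} \approx 1.2495$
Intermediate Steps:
$\frac{3133}{4755} + \frac{2769}{4688} = \frac{27854099}{22291440}$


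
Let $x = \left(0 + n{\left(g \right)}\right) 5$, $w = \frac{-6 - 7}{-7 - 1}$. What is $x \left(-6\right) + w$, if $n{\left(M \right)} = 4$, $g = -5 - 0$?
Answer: $- \frac{947}{8} \approx -118.38$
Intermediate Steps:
$g = -5$ ($g = -5 + 0 = -5$)
$w = \frac{13}{8}$ ($w = - \frac{13}{-8} = \left(-13\right) \left(- \frac{1}{8}\right) = \frac{13}{8} \approx 1.625$)
$x = 20$ ($x = \left(0 + 4\right) 5 = 4 \cdot 5 = 20$)
$x \left(-6\right) + w = 20 \left(-6\right) + \frac{13}{8} = -120 + \frac{13}{8} = - \frac{947}{8}$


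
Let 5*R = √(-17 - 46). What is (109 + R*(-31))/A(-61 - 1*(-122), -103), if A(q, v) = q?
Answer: 109/61 - 93*I*√7/305 ≈ 1.7869 - 0.80674*I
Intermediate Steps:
R = 3*I*√7/5 (R = √(-17 - 46)/5 = √(-63)/5 = (3*I*√7)/5 = 3*I*√7/5 ≈ 1.5875*I)
(109 + R*(-31))/A(-61 - 1*(-122), -103) = (109 + (3*I*√7/5)*(-31))/(-61 - 1*(-122)) = (109 - 93*I*√7/5)/(-61 + 122) = (109 - 93*I*√7/5)/61 = (109 - 93*I*√7/5)*(1/61) = 109/61 - 93*I*√7/305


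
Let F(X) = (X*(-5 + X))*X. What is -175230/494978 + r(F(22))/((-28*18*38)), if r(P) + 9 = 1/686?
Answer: -104507450153/295597981728 ≈ -0.35355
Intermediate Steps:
F(X) = X²*(-5 + X)
r(P) = -6173/686 (r(P) = -9 + 1/686 = -6173/686)
-175230/494978 + r(F(22))/((-28*18*38)) = -175230/494978 - 6173/(686*(-28*18*38)) = -175230*1/494978 - 6173/(686*((-504*38))) = -7965/22499 - 6173/686/(-19152) = -7965/22499 - 6173/686*(-1/19152) = -7965/22499 + 6173/13138272 = -104507450153/295597981728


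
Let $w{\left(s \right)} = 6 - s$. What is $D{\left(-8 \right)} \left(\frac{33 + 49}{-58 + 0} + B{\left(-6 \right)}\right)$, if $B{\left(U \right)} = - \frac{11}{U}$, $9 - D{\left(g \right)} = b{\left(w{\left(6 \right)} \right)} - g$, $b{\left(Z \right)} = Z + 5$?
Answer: $- \frac{146}{87} \approx -1.6782$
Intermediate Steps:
$b{\left(Z \right)} = 5 + Z$
$D{\left(g \right)} = 4 + g$ ($D{\left(g \right)} = 9 - \left(\left(5 + \left(6 - 6\right)\right) - g\right) = 9 - \left(\left(5 + 0\right) - g\right) = 9 - \left(5 - g\right) = 9 + \left(-5 + g\right) = 4 + g$)
$D{\left(-8 \right)} \left(\frac{33 + 49}{-58 + 0} + B{\left(-6 \right)}\right) = \left(4 - 8\right) \left(\frac{33 + 49}{-58 + 0} - \frac{11}{-6}\right) = - 4 \left(\frac{82}{-58} - - \frac{11}{6}\right) = - 4 \left(82 \left(- \frac{1}{58}\right) + \frac{11}{6}\right) = - 4 \left(- \frac{41}{29} + \frac{11}{6}\right) = \left(-4\right) \frac{73}{174} = - \frac{146}{87}$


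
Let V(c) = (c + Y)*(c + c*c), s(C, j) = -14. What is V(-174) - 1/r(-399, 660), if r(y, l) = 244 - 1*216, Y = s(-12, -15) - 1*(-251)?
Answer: 53099927/28 ≈ 1.8964e+6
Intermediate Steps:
Y = 237 (Y = -14 - 1*(-251) = -14 + 251 = 237)
r(y, l) = 28 (r(y, l) = 244 - 216 = 28)
V(c) = (237 + c)*(c + c**2) (V(c) = (c + 237)*(c + c*c) = (237 + c)*(c + c**2))
V(-174) - 1/r(-399, 660) = -174*(237 + (-174)**2 + 238*(-174)) - 1/28 = -174*(237 + 30276 - 41412) - 1*1/28 = -174*(-10899) - 1/28 = 1896426 - 1/28 = 53099927/28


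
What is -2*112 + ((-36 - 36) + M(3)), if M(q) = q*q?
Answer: -287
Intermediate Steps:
M(q) = q²
-2*112 + ((-36 - 36) + M(3)) = -2*112 + ((-36 - 36) + 3²) = -224 + (-72 + 9) = -224 - 63 = -287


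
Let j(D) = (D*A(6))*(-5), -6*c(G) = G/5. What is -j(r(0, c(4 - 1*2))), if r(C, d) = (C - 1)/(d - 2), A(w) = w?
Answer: 450/31 ≈ 14.516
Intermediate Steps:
c(G) = -G/30 (c(G) = -G/(6*5) = -G/30)
r(C, d) = (-1 + C)/(-2 + d)
j(D) = -30*D (j(D) = (D*6)*(-5) = (6*D)*(-5) = -30*D)
-j(r(0, c(4 - 1*2))) = -(-30)*(-1 + 0)/(-2 - (4 - 1*2)/30) = -(-30)*-1/(-2 - (4 - 2)/30) = -(-30)*-1/(-2 - 1/30*2) = -(-30)*-1/(-2 - 1/15) = -(-30)*-1/(-31/15) = -(-30)*(-15/31*(-1)) = -(-30)*15/31 = -1*(-450/31) = 450/31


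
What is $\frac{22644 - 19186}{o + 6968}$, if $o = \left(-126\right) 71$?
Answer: $- \frac{1729}{989} \approx -1.7482$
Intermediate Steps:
$o = -8946$
$\frac{22644 - 19186}{o + 6968} = \frac{22644 - 19186}{-8946 + 6968} = \frac{3458}{-1978} = 3458 \left(- \frac{1}{1978}\right) = - \frac{1729}{989}$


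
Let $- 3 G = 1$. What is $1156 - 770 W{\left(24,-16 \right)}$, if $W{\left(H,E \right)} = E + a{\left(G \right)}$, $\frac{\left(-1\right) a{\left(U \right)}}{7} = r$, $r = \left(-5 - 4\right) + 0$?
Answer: $-35034$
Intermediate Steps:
$G = - \frac{1}{3}$ ($G = \left(- \frac{1}{3}\right) 1 = - \frac{1}{3} \approx -0.33333$)
$r = -9$ ($r = -9 + 0 = -9$)
$a{\left(U \right)} = 63$ ($a{\left(U \right)} = \left(-7\right) \left(-9\right) = 63$)
$W{\left(H,E \right)} = 63 + E$ ($W{\left(H,E \right)} = E + 63 = 63 + E$)
$1156 - 770 W{\left(24,-16 \right)} = 1156 - 770 \left(63 - 16\right) = 1156 - 36190 = -35034$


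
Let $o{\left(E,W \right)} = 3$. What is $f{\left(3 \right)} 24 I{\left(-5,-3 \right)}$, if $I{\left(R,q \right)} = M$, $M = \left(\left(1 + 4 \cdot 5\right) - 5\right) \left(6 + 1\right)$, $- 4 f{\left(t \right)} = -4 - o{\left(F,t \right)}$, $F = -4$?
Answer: $4704$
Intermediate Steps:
$f{\left(t \right)} = \frac{7}{4}$ ($f{\left(t \right)} = - \frac{-4 - 3}{4} = \left(- \frac{1}{4}\right) \left(-7\right) = \frac{7}{4}$)
$M = 112$ ($M = \left(\left(1 + 20\right) - 5\right) 7 = \left(21 - 5\right) 7 = 16 \cdot 7 = 112$)
$I{\left(R,q \right)} = 112$
$f{\left(3 \right)} 24 I{\left(-5,-3 \right)} = \frac{7}{4} \cdot 24 \cdot 112 = 42 \cdot 112 = 4704$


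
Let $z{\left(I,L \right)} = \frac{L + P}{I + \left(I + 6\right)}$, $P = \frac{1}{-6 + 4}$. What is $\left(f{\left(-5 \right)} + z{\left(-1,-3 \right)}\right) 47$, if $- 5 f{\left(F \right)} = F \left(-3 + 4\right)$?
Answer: $\frac{47}{8} \approx 5.875$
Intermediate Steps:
$P = - \frac{1}{2}$ ($P = \frac{1}{-2} = - \frac{1}{2} \approx -0.5$)
$f{\left(F \right)} = - \frac{F}{5}$ ($f{\left(F \right)} = - \frac{F \left(-3 + 4\right)}{5} = - \frac{F 1}{5} = - \frac{F}{5}$)
$z{\left(I,L \right)} = \frac{- \frac{1}{2} + L}{6 + 2 I}$ ($z{\left(I,L \right)} = \frac{L - \frac{1}{2}}{I + \left(I + 6\right)} = \frac{- \frac{1}{2} + L}{I + \left(6 + I\right)} = \frac{- \frac{1}{2} + L}{6 + 2 I}$)
$\left(f{\left(-5 \right)} + z{\left(-1,-3 \right)}\right) 47 = \left(\left(- \frac{1}{5}\right) \left(-5\right) + \frac{-1 + 2 \left(-3\right)}{4 \left(3 - 1\right)}\right) 47 = \left(1 + \frac{-1 - 6}{4 \cdot 2}\right) 47 = \left(1 + \frac{1}{4} \cdot \frac{1}{2} \left(-7\right)\right) 47 = \left(1 - \frac{7}{8}\right) 47 = \frac{1}{8} \cdot 47 = \frac{47}{8}$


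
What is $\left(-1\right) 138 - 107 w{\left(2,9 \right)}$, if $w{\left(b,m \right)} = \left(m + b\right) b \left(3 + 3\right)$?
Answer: $-14262$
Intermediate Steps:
$w{\left(b,m \right)} = 6 b \left(b + m\right)$ ($w{\left(b,m \right)} = \left(b + m\right) b 6 = b \left(b + m\right) 6 = 6 b \left(b + m\right)$)
$\left(-1\right) 138 - 107 w{\left(2,9 \right)} = \left(-1\right) 138 - 107 \cdot 6 \cdot 2 \left(2 + 9\right) = -138 - 107 \cdot 6 \cdot 2 \cdot 11 = -138 - 14124 = -14262$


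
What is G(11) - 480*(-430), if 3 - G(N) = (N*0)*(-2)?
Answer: 206403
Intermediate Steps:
G(N) = 3 (G(N) = 3 - N*0*(-2) = 3 - 0*(-2) = 3 - 1*0 = 3 + 0 = 3)
G(11) - 480*(-430) = 3 - 480*(-430) = 3 + 206400 = 206403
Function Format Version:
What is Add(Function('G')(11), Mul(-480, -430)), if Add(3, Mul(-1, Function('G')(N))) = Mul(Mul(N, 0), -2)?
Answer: 206403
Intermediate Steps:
Function('G')(N) = 3 (Function('G')(N) = Add(3, Mul(-1, Mul(Mul(N, 0), -2))) = Add(3, Mul(-1, Mul(0, -2))) = Add(3, Mul(-1, 0)) = Add(3, 0) = 3)
Add(Function('G')(11), Mul(-480, -430)) = Add(3, Mul(-480, -430)) = Add(3, 206400) = 206403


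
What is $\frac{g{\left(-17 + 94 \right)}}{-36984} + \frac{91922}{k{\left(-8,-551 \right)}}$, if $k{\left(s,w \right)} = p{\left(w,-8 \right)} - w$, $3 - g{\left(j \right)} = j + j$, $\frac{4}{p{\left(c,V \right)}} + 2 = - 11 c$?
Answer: $\frac{20598942555095}{123471564792} \approx 166.83$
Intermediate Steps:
$p{\left(c,V \right)} = \frac{4}{-2 - 11 c}$
$g{\left(j \right)} = 3 - 2 j$ ($g{\left(j \right)} = 3 - \left(j + j\right) = 3 - 2 j$)
$k{\left(s,w \right)} = - w - \frac{4}{2 + 11 w}$ ($k{\left(s,w \right)} = - \frac{4}{2 + 11 w} - w = - w - \frac{4}{2 + 11 w}$)
$\frac{g{\left(-17 + 94 \right)}}{-36984} + \frac{91922}{k{\left(-8,-551 \right)}} = \frac{3 - 2 \left(-17 + 94\right)}{-36984} + \frac{91922}{\frac{1}{2 + 11 \left(-551\right)} \left(-4 - - 551 \left(2 + 11 \left(-551\right)\right)\right)} = \left(3 - 154\right) \left(- \frac{1}{36984}\right) + \frac{91922}{\frac{1}{2 - 6061} \left(-4 - - 551 \left(2 - 6061\right)\right)} = \left(3 - 154\right) \left(- \frac{1}{36984}\right) + \frac{91922}{\frac{1}{-6059} \left(-4 - \left(-551\right) \left(-6059\right)\right)} = \left(-151\right) \left(- \frac{1}{36984}\right) + \frac{91922}{\left(- \frac{1}{6059}\right) \left(-4 - 3338509\right)} = \frac{151}{36984} + \frac{91922}{\left(- \frac{1}{6059}\right) \left(-3338513\right)} = \frac{151}{36984} + \frac{91922}{\frac{3338513}{6059}} = \frac{151}{36984} + 91922 \cdot \frac{6059}{3338513} = \frac{151}{36984} + \frac{556955398}{3338513} = \frac{20598942555095}{123471564792}$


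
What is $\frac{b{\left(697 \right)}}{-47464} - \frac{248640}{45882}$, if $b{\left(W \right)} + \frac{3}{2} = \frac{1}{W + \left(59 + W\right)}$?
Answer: $- \frac{5715801794981}{1054753646448} \approx -5.4191$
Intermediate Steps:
$b{\left(W \right)} = - \frac{3}{2} + \frac{1}{59 + 2 W}$ ($b{\left(W \right)} = - \frac{3}{2} + \frac{1}{W + \left(59 + W\right)} = - \frac{3}{2} + \frac{1}{59 + 2 W}$)
$\frac{b{\left(697 \right)}}{-47464} - \frac{248640}{45882} = \frac{\frac{1}{2} \frac{1}{59 + 2 \cdot 697} \left(-175 - 4182\right)}{-47464} - \frac{248640}{45882} = \frac{-175 - 4182}{2 \left(59 + 1394\right)} \left(- \frac{1}{47464}\right) - \frac{41440}{7647} = \frac{1}{2} \cdot \frac{1}{1453} \left(-4357\right) \left(- \frac{1}{47464}\right) - \frac{41440}{7647} = \left(- \frac{4357}{2906}\right) \left(- \frac{1}{47464}\right) - \frac{41440}{7647} = \frac{4357}{137930384} - \frac{41440}{7647} = - \frac{5715801794981}{1054753646448}$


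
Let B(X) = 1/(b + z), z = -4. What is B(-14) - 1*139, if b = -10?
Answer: -1947/14 ≈ -139.07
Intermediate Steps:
B(X) = -1/14 (B(X) = 1/(-10 - 4) = 1/(-14) = -1/14)
B(-14) - 1*139 = -1/14 - 1*139 = -1/14 - 139 = -1947/14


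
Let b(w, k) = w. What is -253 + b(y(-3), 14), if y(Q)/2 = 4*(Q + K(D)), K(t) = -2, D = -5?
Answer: -293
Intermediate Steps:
y(Q) = -16 + 8*Q (y(Q) = 2*(4*(Q - 2)) = 2*(4*(-2 + Q)) = 2*(-8 + 4*Q) = -16 + 8*Q)
-253 + b(y(-3), 14) = -253 + (-16 + 8*(-3)) = -253 + (-16 - 24) = -253 - 40 = -293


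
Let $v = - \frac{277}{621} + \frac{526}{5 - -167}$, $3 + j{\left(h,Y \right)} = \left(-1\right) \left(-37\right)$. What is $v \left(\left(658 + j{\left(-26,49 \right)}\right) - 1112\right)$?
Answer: $- \frac{9765070}{8901} \approx -1097.1$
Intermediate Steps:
$j{\left(h,Y \right)} = 34$ ($j{\left(h,Y \right)} = -3 - -37 = -3 + 37 = 34$)
$v = \frac{139501}{53406}$ ($v = \left(-277\right) \frac{1}{621} + \frac{526}{5 + 167} = - \frac{277}{621} + \frac{526}{172} = - \frac{277}{621} + 526 \cdot \frac{1}{172} = - \frac{277}{621} + \frac{263}{86} = \frac{139501}{53406} \approx 2.6121$)
$v \left(\left(658 + j{\left(-26,49 \right)}\right) - 1112\right) = \frac{139501 \left(\left(658 + 34\right) - 1112\right)}{53406} = \frac{139501 \left(692 - 1112\right)}{53406} = \frac{139501}{53406} \left(-420\right) = - \frac{9765070}{8901}$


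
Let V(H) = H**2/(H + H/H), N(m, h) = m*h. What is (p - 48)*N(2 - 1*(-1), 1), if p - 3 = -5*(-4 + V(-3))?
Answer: -15/2 ≈ -7.5000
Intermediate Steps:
N(m, h) = h*m
V(H) = H**2/(1 + H) (V(H) = H**2/(H + 1) = H**2/(1 + H))
p = 91/2 (p = 3 - 5*(-4 + (-3)**2/(1 - 3)) = 3 - 5*(-4 + 9/(-2)) = 3 - 5*(-4 + 9*(-1/2)) = 3 - 5*(-4 - 9/2) = 3 - 5*(-17/2) = 3 + 85/2 = 91/2 ≈ 45.500)
(p - 48)*N(2 - 1*(-1), 1) = (91/2 - 48)*(1*(2 - 1*(-1))) = -5*(2 + 1)/2 = -5*3/2 = -5/2*3 = -15/2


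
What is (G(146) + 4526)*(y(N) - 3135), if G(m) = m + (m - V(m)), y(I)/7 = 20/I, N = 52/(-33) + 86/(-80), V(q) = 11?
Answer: -53618071155/3499 ≈ -1.5324e+7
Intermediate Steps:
N = -3499/1320 (N = 52*(-1/33) + 86*(-1/80) = -52/33 - 43/40 = -3499/1320 ≈ -2.6508)
y(I) = 140/I (y(I) = 7*(20/I) = 140/I)
G(m) = -11 + 2*m (G(m) = m + (m - 1*11) = m + (m - 11) = m + (-11 + m) = -11 + 2*m)
(G(146) + 4526)*(y(N) - 3135) = ((-11 + 2*146) + 4526)*(140/(-3499/1320) - 3135) = ((-11 + 292) + 4526)*(140*(-1320/3499) - 3135) = (281 + 4526)*(-184800/3499 - 3135) = 4807*(-11154165/3499) = -53618071155/3499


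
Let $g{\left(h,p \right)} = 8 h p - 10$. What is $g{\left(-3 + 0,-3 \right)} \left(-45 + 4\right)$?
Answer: $-2542$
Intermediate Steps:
$g{\left(h,p \right)} = -10 + 8 h p$ ($g{\left(h,p \right)} = 8 h p - 10 = -10 + 8 h p$)
$g{\left(-3 + 0,-3 \right)} \left(-45 + 4\right) = \left(-10 + 8 \left(-3 + 0\right) \left(-3\right)\right) \left(-45 + 4\right) = \left(-10 + 8 \left(-3\right) \left(-3\right)\right) \left(-41\right) = \left(-10 + 72\right) \left(-41\right) = 62 \left(-41\right) = -2542$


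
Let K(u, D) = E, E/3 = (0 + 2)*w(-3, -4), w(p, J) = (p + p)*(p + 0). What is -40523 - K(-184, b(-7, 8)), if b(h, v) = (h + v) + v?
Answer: -40631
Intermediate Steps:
w(p, J) = 2*p**2 (w(p, J) = (2*p)*p = 2*p**2)
E = 108 (E = 3*((0 + 2)*(2*(-3)**2)) = 3*(2*(2*9)) = 3*(2*18) = 3*36 = 108)
b(h, v) = h + 2*v
K(u, D) = 108
-40523 - K(-184, b(-7, 8)) = -40523 - 1*108 = -40523 - 108 = -40631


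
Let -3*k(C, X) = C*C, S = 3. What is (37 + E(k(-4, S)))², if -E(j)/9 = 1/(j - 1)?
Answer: 532900/361 ≈ 1476.2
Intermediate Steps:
k(C, X) = -C²/3 (k(C, X) = -C*C/3 = -C²/3)
E(j) = -9/(-1 + j) (E(j) = -9/(j - 1) = -9/(-1 + j))
(37 + E(k(-4, S)))² = (37 - 9/(-1 - ⅓*(-4)²))² = (37 - 9/(-1 - ⅓*16))² = (37 - 9/(-1 - 16/3))² = (37 - 9/(-19/3))² = (37 - 9*(-3/19))² = (37 + 27/19)² = (730/19)² = 532900/361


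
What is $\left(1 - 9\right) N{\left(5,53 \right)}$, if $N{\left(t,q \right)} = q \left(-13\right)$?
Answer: $5512$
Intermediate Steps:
$N{\left(t,q \right)} = - 13 q$
$\left(1 - 9\right) N{\left(5,53 \right)} = \left(1 - 9\right) \left(\left(-13\right) 53\right) = \left(1 - 9\right) \left(-689\right) = \left(-8\right) \left(-689\right) = 5512$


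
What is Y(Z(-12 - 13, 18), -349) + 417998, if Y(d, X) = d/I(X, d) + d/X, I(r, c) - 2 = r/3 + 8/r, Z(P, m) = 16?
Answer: 17466506407618/41786119 ≈ 4.1800e+5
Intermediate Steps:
I(r, c) = 2 + 8/r + r/3 (I(r, c) = 2 + (r/3 + 8/r) = 2 + (8/r + r/3) = 2 + 8/r + r/3)
Y(d, X) = d/X + d/(2 + 8/X + X/3) (Y(d, X) = d/(2 + 8/X + X/3) + d/X = d/X + d/(2 + 8/X + X/3))
Y(Z(-12 - 13, 18), -349) + 417998 = (16/(-349) + 16/(2 + 8/(-349) + (1/3)*(-349))) + 417998 = (16*(-1/349) + 16/(2 + 8*(-1/349) - 349/3)) + 417998 = (-16/349 + 16/(2 - 8/349 - 349/3)) + 417998 = (-16/349 + 16/(-119731/1047)) + 417998 = (-16/349 + 16*(-1047/119731)) + 417998 = (-16/349 - 16752/119731) + 417998 = -7762144/41786119 + 417998 = 17466506407618/41786119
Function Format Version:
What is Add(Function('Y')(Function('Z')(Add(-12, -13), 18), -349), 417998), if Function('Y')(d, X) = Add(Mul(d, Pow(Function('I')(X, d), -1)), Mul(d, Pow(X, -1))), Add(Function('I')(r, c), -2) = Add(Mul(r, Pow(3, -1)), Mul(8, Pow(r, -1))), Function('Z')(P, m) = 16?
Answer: Rational(17466506407618, 41786119) ≈ 4.1800e+5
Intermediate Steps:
Function('I')(r, c) = Add(2, Mul(8, Pow(r, -1)), Mul(Rational(1, 3), r)) (Function('I')(r, c) = Add(2, Add(Mul(r, Pow(3, -1)), Mul(8, Pow(r, -1)))) = Add(2, Add(Mul(r, Rational(1, 3)), Mul(8, Pow(r, -1)))) = Add(2, Add(Mul(Rational(1, 3), r), Mul(8, Pow(r, -1)))) = Add(2, Add(Mul(8, Pow(r, -1)), Mul(Rational(1, 3), r))) = Add(2, Mul(8, Pow(r, -1)), Mul(Rational(1, 3), r)))
Function('Y')(d, X) = Add(Mul(d, Pow(X, -1)), Mul(d, Pow(Add(2, Mul(8, Pow(X, -1)), Mul(Rational(1, 3), X)), -1))) (Function('Y')(d, X) = Add(Mul(d, Pow(Add(2, Mul(8, Pow(X, -1)), Mul(Rational(1, 3), X)), -1)), Mul(d, Pow(X, -1))) = Add(Mul(d, Pow(X, -1)), Mul(d, Pow(Add(2, Mul(8, Pow(X, -1)), Mul(Rational(1, 3), X)), -1))))
Add(Function('Y')(Function('Z')(Add(-12, -13), 18), -349), 417998) = Add(Add(Mul(16, Pow(-349, -1)), Mul(16, Pow(Add(2, Mul(8, Pow(-349, -1)), Mul(Rational(1, 3), -349)), -1))), 417998) = Add(Add(Mul(16, Rational(-1, 349)), Mul(16, Pow(Add(2, Mul(8, Rational(-1, 349)), Rational(-349, 3)), -1))), 417998) = Add(Add(Rational(-16, 349), Mul(16, Pow(Add(2, Rational(-8, 349), Rational(-349, 3)), -1))), 417998) = Add(Add(Rational(-16, 349), Mul(16, Pow(Rational(-119731, 1047), -1))), 417998) = Add(Add(Rational(-16, 349), Mul(16, Rational(-1047, 119731))), 417998) = Add(Add(Rational(-16, 349), Rational(-16752, 119731)), 417998) = Add(Rational(-7762144, 41786119), 417998) = Rational(17466506407618, 41786119)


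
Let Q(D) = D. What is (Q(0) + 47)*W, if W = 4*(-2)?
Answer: -376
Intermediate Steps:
W = -8
(Q(0) + 47)*W = (0 + 47)*(-8) = 47*(-8) = -376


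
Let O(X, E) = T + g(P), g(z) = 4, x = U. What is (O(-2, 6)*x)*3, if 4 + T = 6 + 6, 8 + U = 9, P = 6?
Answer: 36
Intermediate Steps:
U = 1 (U = -8 + 9 = 1)
T = 8 (T = -4 + (6 + 6) = -4 + 12 = 8)
x = 1
O(X, E) = 12 (O(X, E) = 8 + 4 = 12)
(O(-2, 6)*x)*3 = (12*1)*3 = 12*3 = 36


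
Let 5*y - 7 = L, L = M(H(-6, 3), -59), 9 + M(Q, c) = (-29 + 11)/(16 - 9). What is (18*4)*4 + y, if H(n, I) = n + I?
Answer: 10048/35 ≈ 287.09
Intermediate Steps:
H(n, I) = I + n
M(Q, c) = -81/7 (M(Q, c) = -9 + (-29 + 11)/(16 - 9) = -9 - 18/7 = -81/7)
L = -81/7 ≈ -11.571
y = -32/35 (y = 7/5 + (1/5)*(-81/7) = 7/5 - 81/35 = -32/35 ≈ -0.91429)
(18*4)*4 + y = (18*4)*4 - 32/35 = 72*4 - 32/35 = 288 - 32/35 = 10048/35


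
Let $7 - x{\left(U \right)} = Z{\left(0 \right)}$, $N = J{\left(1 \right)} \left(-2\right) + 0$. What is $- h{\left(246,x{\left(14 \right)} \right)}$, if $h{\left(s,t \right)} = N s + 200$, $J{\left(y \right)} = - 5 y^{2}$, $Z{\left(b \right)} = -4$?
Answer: $-2660$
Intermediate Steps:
$N = 10$ ($N = - 5 \cdot 1^{2} \left(-2\right) + 0 = \left(-5\right) 1 \left(-2\right) + 0 = \left(-5\right) \left(-2\right) + 0 = 10 + 0 = 10$)
$x{\left(U \right)} = 11$ ($x{\left(U \right)} = 7 - -4 = 7 + 4 = 11$)
$h{\left(s,t \right)} = 200 + 10 s$ ($h{\left(s,t \right)} = 10 s + 200 = 200 + 10 s$)
$- h{\left(246,x{\left(14 \right)} \right)} = - (200 + 10 \cdot 246) = - (200 + 2460) = \left(-1\right) 2660 = -2660$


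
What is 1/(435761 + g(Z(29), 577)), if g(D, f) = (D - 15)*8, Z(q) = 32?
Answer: 1/435897 ≈ 2.2941e-6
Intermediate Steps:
g(D, f) = -120 + 8*D (g(D, f) = (-15 + D)*8 = -120 + 8*D)
1/(435761 + g(Z(29), 577)) = 1/(435761 + (-120 + 8*32)) = 1/(435761 + (-120 + 256)) = 1/(435761 + 136) = 1/435897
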